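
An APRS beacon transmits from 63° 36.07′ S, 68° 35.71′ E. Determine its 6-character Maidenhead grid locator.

Add 180° to longitude and 90° to latitude: 248.5952, 26.3988.
Field: lon ⌊248.5952/20⌋ = 12 → M; lat ⌊26.3988/10⌋ = 2 → C.
Square: lon ⌊8.5952/2⌋ = 4; lat ⌊6.3988/1⌋ = 6.
Subsquare: lon ⌊0.5952/0.0833333⌋ = 7 → h; lat ⌊0.3988/0.0416667⌋ = 9 → j.

MC46hj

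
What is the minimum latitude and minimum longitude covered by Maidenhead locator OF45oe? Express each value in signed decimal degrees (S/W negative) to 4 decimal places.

-34.8333, 109.1667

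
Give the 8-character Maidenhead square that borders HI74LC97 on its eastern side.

HI74mc07

Longitude extended square 9; +1 → 10, wraps to 0, carry into subsquare.
Longitude subsquare l = 11; +1 → 12 = m.
The latitude characters are unchanged.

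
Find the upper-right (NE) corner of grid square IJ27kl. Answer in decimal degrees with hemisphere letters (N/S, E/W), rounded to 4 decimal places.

7.5000° N, 15.0833° W

Field I=8, J=9: +8·20° lon, +9·10° lat → SW at lon -20°, lat 0°.
Square 2, 7: +2·2° lon, +7·1° lat → SW at lon -16°, lat 7°.
Subsquare k=10, l=11: +10·0.0833333° lon, +11·0.0416667° lat → SW at lon -15.1667°, lat 7.45833°.
Cell spans 0.0833333° lon × 0.0416667° lat. NE corner is SW corner plus one full cell.
latitude 7.5000° N, longitude 15.0833° W.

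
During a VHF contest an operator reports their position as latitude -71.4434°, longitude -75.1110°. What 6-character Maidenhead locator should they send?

FB28kn

Offset from 180°W / 90°S: lon 104.8890°, lat 18.5566°.
Field: lon ⌊104.8890/20⌋ = 5 → F; lat ⌊18.5566/10⌋ = 1 → B.
Square: lon ⌊4.8890/2⌋ = 2; lat ⌊8.5566/1⌋ = 8.
Subsquare: lon ⌊0.8890/0.0833333⌋ = 10 → k; lat ⌊0.5566/0.0416667⌋ = 13 → n.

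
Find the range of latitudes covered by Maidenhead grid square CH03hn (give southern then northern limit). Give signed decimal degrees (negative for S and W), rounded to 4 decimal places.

-16.4583, -16.4167

Field C=2, H=7: +2·20° lon, +7·10° lat → SW at lon -140°, lat -20°.
Square 0, 3: +0·2° lon, +3·1° lat → SW at lon -140°, lat -17°.
Subsquare h=7, n=13: +7·0.0833333° lon, +13·0.0416667° lat → SW at lon -139.417°, lat -16.4583°.
Cell spans 0.0833333° lon × 0.0416667° lat.
south -16.4583, north -16.4167.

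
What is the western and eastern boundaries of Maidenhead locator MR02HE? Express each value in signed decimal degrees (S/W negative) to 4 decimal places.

60.5833, 60.6667

Field M=12, R=17: +12·20° lon, +17·10° lat → SW at lon 60°, lat 80°.
Square 0, 2: +0·2° lon, +2·1° lat → SW at lon 60°, lat 82°.
Subsquare h=7, e=4: +7·0.0833333° lon, +4·0.0416667° lat → SW at lon 60.5833°, lat 82.1667°.
Cell spans 0.0833333° lon × 0.0416667° lat.
west 60.5833, east 60.6667.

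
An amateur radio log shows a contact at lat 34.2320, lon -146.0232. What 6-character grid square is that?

BM64xf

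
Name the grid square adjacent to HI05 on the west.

Longitude square 0; −1 → -1, wraps to 9, carry into field.
Longitude field H = 7; −1 → 6 = G.
The latitude characters are unchanged.

GI95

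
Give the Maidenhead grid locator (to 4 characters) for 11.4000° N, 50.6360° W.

Offset from 180°W / 90°S: lon 129.36°, lat 101.40°.
Field: lon ⌊129.36/20⌋ = 6 → G; lat ⌊101.40/10⌋ = 10 → K.
Square: lon ⌊9.36/2⌋ = 4; lat ⌊1.40/1⌋ = 1.

GK41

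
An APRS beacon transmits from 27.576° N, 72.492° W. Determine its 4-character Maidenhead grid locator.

Shift to the Maidenhead origin (180°W, 90°S): lon 107.51, lat 117.58.
Field: 107.51/20 → 5 → F, 117.58/10 → 11 → L; chars FL.
Square: 7.51/2 → 3, 7.58/1 → 7; chars 37.

FL37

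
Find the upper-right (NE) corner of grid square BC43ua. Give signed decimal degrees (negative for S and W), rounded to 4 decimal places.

-66.9583, -150.2500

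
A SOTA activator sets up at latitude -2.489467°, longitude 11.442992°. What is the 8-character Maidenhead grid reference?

Add 180° to longitude and 90° to latitude: 191.44299, 87.51053.
Field: 191.44299/20 → 9 → J, 87.51053/10 → 8 → I; chars JI.
Square: 11.44299/2 → 5, 7.51053/1 → 7; chars 57.
Subsquare: 1.44299/0.0833333 → 17 → r, 0.51053/0.0416667 → 12 → m; chars rm.
Extended square: 0.02633/0.00833333 → 3, 0.01053/0.00416667 → 2; chars 32.

JI57rm32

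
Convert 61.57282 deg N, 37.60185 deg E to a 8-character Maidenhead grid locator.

Add 180° to longitude and 90° to latitude: 217.60185, 151.57282.
Field: lon ⌊217.60185/20⌋ = 10 → K; lat ⌊151.57282/10⌋ = 15 → P.
Square: lon ⌊17.60185/2⌋ = 8; lat ⌊1.57282/1⌋ = 1.
Subsquare: lon ⌊1.60185/0.0833333⌋ = 19 → t; lat ⌊0.57282/0.0416667⌋ = 13 → n.
Extended square: lon ⌊0.01852/0.00833333⌋ = 2; lat ⌊0.03115/0.00416667⌋ = 7.

KP81tn27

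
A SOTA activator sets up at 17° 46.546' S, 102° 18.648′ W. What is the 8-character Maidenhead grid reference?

Shift to the Maidenhead origin (180°W, 90°S): lon 77.68920, lat 72.22423.
Field (20°×10°, letters A–R): 77.68920/20 → 3 → D, 72.22423/10 → 7 → H; chars DH.
Square (2°×1°, digits 0–9): 17.68920/2 → 8, 2.22423/1 → 2; chars 82.
Subsquare (5′×2.5′, letters a–x): 1.68920/0.0833333 → 20 → u, 0.22423/0.0416667 → 5 → f; chars uf.
Extended square (30″×15″, digits 0–9): 0.02253/0.00833333 → 2, 0.01590/0.00416667 → 3; chars 23.

DH82uf23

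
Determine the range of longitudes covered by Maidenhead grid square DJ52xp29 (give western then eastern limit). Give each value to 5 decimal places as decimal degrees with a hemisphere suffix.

Field D=3, J=9: +3·20° lon, +9·10° lat → SW at lon -120°, lat 0°.
Square 5, 2: +5·2° lon, +2·1° lat → SW at lon -110°, lat 2°.
Subsquare x=23, p=15: +23·0.0833333° lon, +15·0.0416667° lat → SW at lon -108.083°, lat 2.625°.
Extended square 2, 9: +2·0.00833333° lon, +9·0.00416667° lat → SW at lon -108.067°, lat 2.6625°.
Cell spans 0.00833333° lon × 0.00416667° lat.
west 108.06667° W, east 108.05833° W.

108.06667° W, 108.05833° W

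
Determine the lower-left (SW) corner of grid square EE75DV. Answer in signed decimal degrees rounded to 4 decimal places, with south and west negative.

-44.1250, -85.7500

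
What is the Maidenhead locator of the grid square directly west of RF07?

Longitude square 0; −1 → -1, wraps to 9, carry into field.
Longitude field R = 17; −1 → 16 = Q.
The latitude characters are unchanged.

QF97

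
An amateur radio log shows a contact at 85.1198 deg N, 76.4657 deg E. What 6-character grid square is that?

MR85fc

Shift to the Maidenhead origin (180°W, 90°S): lon 256.4657, lat 175.1198.
Field (20°×10°, letters A–R): 256.4657/20 → 12 → M, 175.1198/10 → 17 → R; chars MR.
Square (2°×1°, digits 0–9): 16.4657/2 → 8, 5.1198/1 → 5; chars 85.
Subsquare (5′×2.5′, letters a–x): 0.4657/0.0833333 → 5 → f, 0.1198/0.0416667 → 2 → c; chars fc.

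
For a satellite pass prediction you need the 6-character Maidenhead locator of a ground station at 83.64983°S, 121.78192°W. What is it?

CA96ci

Shift to the Maidenhead origin (180°W, 90°S): lon 58.2181, lat 6.3502.
Field: lon ⌊58.2181/20⌋ = 2 → C; lat ⌊6.3502/10⌋ = 0 → A.
Square: lon ⌊18.2181/2⌋ = 9; lat ⌊6.3502/1⌋ = 6.
Subsquare: lon ⌊0.2181/0.0833333⌋ = 2 → c; lat ⌊0.3502/0.0416667⌋ = 8 → i.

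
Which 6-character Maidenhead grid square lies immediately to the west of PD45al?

PD35xl

Longitude subsquare a = 0; −1 → -1, wraps to 23 = x, carry into square.
Longitude square 4; −1 → 3.
The latitude characters are unchanged.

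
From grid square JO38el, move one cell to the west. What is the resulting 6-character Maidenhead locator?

Longitude subsquare e = 4; −1 → 3 = d.
The latitude characters are unchanged.

JO38dl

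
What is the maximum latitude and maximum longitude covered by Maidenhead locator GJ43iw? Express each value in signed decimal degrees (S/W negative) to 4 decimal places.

3.9583, -51.2500

Field G=6, J=9: +6·20° lon, +9·10° lat → SW at lon -60°, lat 0°.
Square 4, 3: +4·2° lon, +3·1° lat → SW at lon -52°, lat 3°.
Subsquare i=8, w=22: +8·0.0833333° lon, +22·0.0416667° lat → SW at lon -51.3333°, lat 3.91667°.
Cell spans 0.0833333° lon × 0.0416667° lat. NE corner is SW corner plus one full cell.
latitude 3.9583, longitude -51.2500.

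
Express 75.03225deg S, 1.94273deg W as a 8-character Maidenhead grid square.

IB94ax62

Shift to the Maidenhead origin (180°W, 90°S): lon 178.05727, lat 14.96775.
Field: lon ⌊178.05727/20⌋ = 8 → I; lat ⌊14.96775/10⌋ = 1 → B.
Square: lon ⌊18.05727/2⌋ = 9; lat ⌊4.96775/1⌋ = 4.
Subsquare: lon ⌊0.05727/0.0833333⌋ = 0 → a; lat ⌊0.96775/0.0416667⌋ = 23 → x.
Extended square: lon ⌊0.05727/0.00833333⌋ = 6; lat ⌊0.00942/0.00416667⌋ = 2.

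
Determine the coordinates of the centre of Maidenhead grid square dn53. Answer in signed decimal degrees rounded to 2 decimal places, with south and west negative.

Field D=3, N=13: +3·20° lon, +13·10° lat → SW at lon -120°, lat 40°.
Square 5, 3: +5·2° lon, +3·1° lat → SW at lon -110°, lat 43°.
Cell spans 2° lon × 1° lat. Centre is SW corner plus half of each.
latitude 43.50, longitude -109.00.

43.50, -109.00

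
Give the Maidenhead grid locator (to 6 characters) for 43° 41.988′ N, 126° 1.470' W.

CN63xq

Add 180° to longitude and 90° to latitude: 53.9755, 133.6998.
Field: lon ⌊53.9755/20⌋ = 2 → C; lat ⌊133.6998/10⌋ = 13 → N.
Square: lon ⌊13.9755/2⌋ = 6; lat ⌊3.6998/1⌋ = 3.
Subsquare: lon ⌊1.9755/0.0833333⌋ = 23 → x; lat ⌊0.6998/0.0416667⌋ = 16 → q.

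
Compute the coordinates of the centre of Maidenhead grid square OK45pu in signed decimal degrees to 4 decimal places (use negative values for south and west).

15.8542, 109.2917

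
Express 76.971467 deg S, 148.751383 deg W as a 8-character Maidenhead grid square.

BB53oa96

Add 180° to longitude and 90° to latitude: 31.24862, 13.02853.
Field: lon ⌊31.24862/20⌋ = 1 → B; lat ⌊13.02853/10⌋ = 1 → B.
Square: lon ⌊11.24862/2⌋ = 5; lat ⌊3.02853/1⌋ = 3.
Subsquare: lon ⌊1.24862/0.0833333⌋ = 14 → o; lat ⌊0.02853/0.0416667⌋ = 0 → a.
Extended square: lon ⌊0.08195/0.00833333⌋ = 9; lat ⌊0.02853/0.00416667⌋ = 6.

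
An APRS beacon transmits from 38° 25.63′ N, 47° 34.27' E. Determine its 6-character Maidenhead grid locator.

LM38sk

Offset from 180°W / 90°S: lon 227.5712°, lat 128.4272°.
Field: lon ⌊227.5712/20⌋ = 11 → L; lat ⌊128.4272/10⌋ = 12 → M.
Square: lon ⌊7.5712/2⌋ = 3; lat ⌊8.4272/1⌋ = 8.
Subsquare: lon ⌊1.5712/0.0833333⌋ = 18 → s; lat ⌊0.4272/0.0416667⌋ = 10 → k.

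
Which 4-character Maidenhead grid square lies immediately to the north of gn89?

Latitude square 9; +1 → 10, wraps to 0, carry into field.
Latitude field N = 13; +1 → 14 = O.
The longitude characters are unchanged.

GO80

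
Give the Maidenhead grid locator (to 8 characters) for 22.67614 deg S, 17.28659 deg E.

JG87ph47

Shift to the Maidenhead origin (180°W, 90°S): lon 197.28659, lat 67.32386.
Field: lon ⌊197.28659/20⌋ = 9 → J; lat ⌊67.32386/10⌋ = 6 → G.
Square: lon ⌊17.28659/2⌋ = 8; lat ⌊7.32386/1⌋ = 7.
Subsquare: lon ⌊1.28659/0.0833333⌋ = 15 → p; lat ⌊0.32386/0.0416667⌋ = 7 → h.
Extended square: lon ⌊0.03659/0.00833333⌋ = 4; lat ⌊0.03219/0.00416667⌋ = 7.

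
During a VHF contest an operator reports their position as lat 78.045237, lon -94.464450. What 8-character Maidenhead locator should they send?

Offset from 180°W / 90°S: lon 85.53555°, lat 168.04524°.
Field (20°×10°, letters A–R): lon ⌊85.53555/20⌋ = 4 → E; lat ⌊168.04524/10⌋ = 16 → Q.
Square (2°×1°, digits 0–9): lon ⌊5.53555/2⌋ = 2; lat ⌊8.04524/1⌋ = 8.
Subsquare (5′×2.5′, letters a–x): lon ⌊1.53555/0.0833333⌋ = 18 → s; lat ⌊0.04524/0.0416667⌋ = 1 → b.
Extended square (30″×15″, digits 0–9): lon ⌊0.03555/0.00833333⌋ = 4; lat ⌊0.00357/0.00416667⌋ = 0.

EQ28sb40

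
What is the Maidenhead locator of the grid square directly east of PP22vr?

PP22wr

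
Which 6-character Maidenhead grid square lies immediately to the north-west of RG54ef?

RG54dg

Longitude subsquare e = 4; −1 → 3 = d.
Latitude subsquare f = 5; +1 → 6 = g.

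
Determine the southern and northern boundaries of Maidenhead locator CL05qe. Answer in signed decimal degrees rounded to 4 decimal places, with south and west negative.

Field C=2, L=11: +2·20° lon, +11·10° lat → SW at lon -140°, lat 20°.
Square 0, 5: +0·2° lon, +5·1° lat → SW at lon -140°, lat 25°.
Subsquare q=16, e=4: +16·0.0833333° lon, +4·0.0416667° lat → SW at lon -138.667°, lat 25.1667°.
Cell spans 0.0833333° lon × 0.0416667° lat.
south 25.1667, north 25.2083.

25.1667, 25.2083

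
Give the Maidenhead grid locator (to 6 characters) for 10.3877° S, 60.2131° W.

Offset from 180°W / 90°S: lon 119.7869°, lat 79.6123°.
Field: 119.7869/20 → 5 → F, 79.6123/10 → 7 → H; chars FH.
Square: 19.7869/2 → 9, 9.6123/1 → 9; chars 99.
Subsquare: 1.7869/0.0833333 → 21 → v, 0.6123/0.0416667 → 14 → o; chars vo.

FH99vo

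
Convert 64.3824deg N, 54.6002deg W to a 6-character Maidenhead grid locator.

GP24qj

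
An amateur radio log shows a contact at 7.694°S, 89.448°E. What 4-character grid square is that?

NI42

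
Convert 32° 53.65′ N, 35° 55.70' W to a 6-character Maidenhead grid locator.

HM22av

Shift to the Maidenhead origin (180°W, 90°S): lon 144.0717, lat 122.8942.
Field: lon ⌊144.0717/20⌋ = 7 → H; lat ⌊122.8942/10⌋ = 12 → M.
Square: lon ⌊4.0717/2⌋ = 2; lat ⌊2.8942/1⌋ = 2.
Subsquare: lon ⌊0.0717/0.0833333⌋ = 0 → a; lat ⌊0.8942/0.0416667⌋ = 21 → v.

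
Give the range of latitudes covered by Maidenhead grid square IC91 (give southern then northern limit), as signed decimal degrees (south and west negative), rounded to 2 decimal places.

-69.00, -68.00

Field I=8, C=2: +8·20° lon, +2·10° lat → SW at lon -20°, lat -70°.
Square 9, 1: +9·2° lon, +1·1° lat → SW at lon -2°, lat -69°.
Cell spans 2° lon × 1° lat.
south -69.00, north -68.00.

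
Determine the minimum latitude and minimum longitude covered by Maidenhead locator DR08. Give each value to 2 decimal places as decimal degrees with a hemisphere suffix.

88.00° N, 120.00° W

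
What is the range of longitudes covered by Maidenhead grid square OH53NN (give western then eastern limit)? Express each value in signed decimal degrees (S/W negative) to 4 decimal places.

Field O=14, H=7: +14·20° lon, +7·10° lat → SW at lon 100°, lat -20°.
Square 5, 3: +5·2° lon, +3·1° lat → SW at lon 110°, lat -17°.
Subsquare n=13, n=13: +13·0.0833333° lon, +13·0.0416667° lat → SW at lon 111.083°, lat -16.4583°.
Cell spans 0.0833333° lon × 0.0416667° lat.
west 111.0833, east 111.1667.

111.0833, 111.1667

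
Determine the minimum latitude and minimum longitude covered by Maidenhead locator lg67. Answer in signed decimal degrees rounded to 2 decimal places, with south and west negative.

-23.00, 52.00

Field L=11, G=6: +11·20° lon, +6·10° lat → SW at lon 40°, lat -30°.
Square 6, 7: +6·2° lon, +7·1° lat → SW at lon 52°, lat -23°.
latitude -23.00, longitude 52.00.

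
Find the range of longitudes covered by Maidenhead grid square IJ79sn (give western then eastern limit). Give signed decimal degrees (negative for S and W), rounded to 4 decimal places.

Field I=8, J=9: +8·20° lon, +9·10° lat → SW at lon -20°, lat 0°.
Square 7, 9: +7·2° lon, +9·1° lat → SW at lon -6°, lat 9°.
Subsquare s=18, n=13: +18·0.0833333° lon, +13·0.0416667° lat → SW at lon -4.5°, lat 9.54167°.
Cell spans 0.0833333° lon × 0.0416667° lat.
west -4.5000, east -4.4167.

-4.5000, -4.4167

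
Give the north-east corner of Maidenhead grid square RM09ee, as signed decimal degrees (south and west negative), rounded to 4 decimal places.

39.2083, 160.4167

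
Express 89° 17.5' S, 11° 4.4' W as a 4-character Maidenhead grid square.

IA40

Offset from 180°W / 90°S: lon 168.93°, lat 0.71°.
Field (20°×10°, letters A–R): lon ⌊168.93/20⌋ = 8 → I; lat ⌊0.71/10⌋ = 0 → A.
Square (2°×1°, digits 0–9): lon ⌊8.93/2⌋ = 4; lat ⌊0.71/1⌋ = 0.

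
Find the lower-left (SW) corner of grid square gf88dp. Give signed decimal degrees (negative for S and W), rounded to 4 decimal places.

-31.3750, -43.7500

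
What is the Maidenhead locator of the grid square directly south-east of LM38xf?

LM48ae

Longitude subsquare x = 23; +1 → 24, wraps to 0 = a, carry into square.
Longitude square 3; +1 → 4.
Latitude subsquare f = 5; −1 → 4 = e.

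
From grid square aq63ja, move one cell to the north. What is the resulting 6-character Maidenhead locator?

AQ63jb

Latitude subsquare a = 0; +1 → 1 = b.
The longitude characters are unchanged.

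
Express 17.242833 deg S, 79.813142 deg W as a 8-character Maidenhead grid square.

Offset from 180°W / 90°S: lon 100.18686°, lat 72.75717°.
Field: lon ⌊100.18686/20⌋ = 5 → F; lat ⌊72.75717/10⌋ = 7 → H.
Square: lon ⌊0.18686/2⌋ = 0; lat ⌊2.75717/1⌋ = 2.
Subsquare: lon ⌊0.18686/0.0833333⌋ = 2 → c; lat ⌊0.75717/0.0416667⌋ = 18 → s.
Extended square: lon ⌊0.02019/0.00833333⌋ = 2; lat ⌊0.00717/0.00416667⌋ = 1.

FH02cs21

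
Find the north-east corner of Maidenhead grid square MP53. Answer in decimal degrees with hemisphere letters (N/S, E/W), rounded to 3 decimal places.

64.000° N, 72.000° E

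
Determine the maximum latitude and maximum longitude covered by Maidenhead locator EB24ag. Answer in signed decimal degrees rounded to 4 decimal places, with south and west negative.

Field E=4, B=1: +4·20° lon, +1·10° lat → SW at lon -100°, lat -80°.
Square 2, 4: +2·2° lon, +4·1° lat → SW at lon -96°, lat -76°.
Subsquare a=0, g=6: +0·0.0833333° lon, +6·0.0416667° lat → SW at lon -96°, lat -75.75°.
Cell spans 0.0833333° lon × 0.0416667° lat. NE corner is SW corner plus one full cell.
latitude -75.7083, longitude -95.9167.

-75.7083, -95.9167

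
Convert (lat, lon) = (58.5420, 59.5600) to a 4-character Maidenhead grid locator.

LO98

Shift to the Maidenhead origin (180°W, 90°S): lon 239.56, lat 148.54.
Field (20°×10°, letters A–R): lon ⌊239.56/20⌋ = 11 → L; lat ⌊148.54/10⌋ = 14 → O.
Square (2°×1°, digits 0–9): lon ⌊19.56/2⌋ = 9; lat ⌊8.54/1⌋ = 8.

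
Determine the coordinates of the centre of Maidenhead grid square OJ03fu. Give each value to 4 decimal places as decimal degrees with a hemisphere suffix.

3.8542° N, 100.4583° E

Field O=14, J=9: +14·20° lon, +9·10° lat → SW at lon 100°, lat 0°.
Square 0, 3: +0·2° lon, +3·1° lat → SW at lon 100°, lat 3°.
Subsquare f=5, u=20: +5·0.0833333° lon, +20·0.0416667° lat → SW at lon 100.417°, lat 3.83333°.
Cell spans 0.0833333° lon × 0.0416667° lat. Centre is SW corner plus half of each.
latitude 3.8542° N, longitude 100.4583° E.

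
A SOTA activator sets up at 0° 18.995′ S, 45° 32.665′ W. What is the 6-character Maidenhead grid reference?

Add 180° to longitude and 90° to latitude: 134.4556, 89.6834.
Field: 134.4556/20 → 6 → G, 89.6834/10 → 8 → I; chars GI.
Square: 14.4556/2 → 7, 9.6834/1 → 9; chars 79.
Subsquare: 0.4556/0.0833333 → 5 → f, 0.6834/0.0416667 → 16 → q; chars fq.

GI79fq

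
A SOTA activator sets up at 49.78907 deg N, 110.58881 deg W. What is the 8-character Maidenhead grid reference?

DN49qs99

Shift to the Maidenhead origin (180°W, 90°S): lon 69.41119, lat 139.78907.
Field: 69.41119/20 → 3 → D, 139.78907/10 → 13 → N; chars DN.
Square: 9.41119/2 → 4, 9.78907/1 → 9; chars 49.
Subsquare: 1.41119/0.0833333 → 16 → q, 0.78907/0.0416667 → 18 → s; chars qs.
Extended square: 0.07786/0.00833333 → 9, 0.03907/0.00416667 → 9; chars 99.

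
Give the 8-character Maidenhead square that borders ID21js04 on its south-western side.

Longitude extended square 0; −1 → -1, wraps to 9, carry into subsquare.
Longitude subsquare j = 9; −1 → 8 = i.
Latitude extended square 4; −1 → 3.

ID21is93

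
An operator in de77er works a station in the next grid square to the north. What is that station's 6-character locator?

DE77es

Latitude subsquare r = 17; +1 → 18 = s.
The longitude characters are unchanged.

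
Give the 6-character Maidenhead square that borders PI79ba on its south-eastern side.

PI78cx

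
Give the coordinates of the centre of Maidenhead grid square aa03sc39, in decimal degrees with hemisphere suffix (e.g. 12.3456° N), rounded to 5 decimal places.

86.87708° S, 178.47083° W

Field A=0, A=0: +0·20° lon, +0·10° lat → SW at lon -180°, lat -90°.
Square 0, 3: +0·2° lon, +3·1° lat → SW at lon -180°, lat -87°.
Subsquare s=18, c=2: +18·0.0833333° lon, +2·0.0416667° lat → SW at lon -178.5°, lat -86.9167°.
Extended square 3, 9: +3·0.00833333° lon, +9·0.00416667° lat → SW at lon -178.475°, lat -86.8792°.
Cell spans 0.00833333° lon × 0.00416667° lat. Centre is SW corner plus half of each.
latitude 86.87708° S, longitude 178.47083° W.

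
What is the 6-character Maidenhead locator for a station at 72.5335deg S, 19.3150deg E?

JB97pl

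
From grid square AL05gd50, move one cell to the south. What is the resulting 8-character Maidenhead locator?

AL05gc59

Latitude extended square 0; −1 → -1, wraps to 9, carry into subsquare.
Latitude subsquare d = 3; −1 → 2 = c.
The longitude characters are unchanged.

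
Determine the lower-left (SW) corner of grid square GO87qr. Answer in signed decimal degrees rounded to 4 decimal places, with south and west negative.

Field G=6, O=14: +6·20° lon, +14·10° lat → SW at lon -60°, lat 50°.
Square 8, 7: +8·2° lon, +7·1° lat → SW at lon -44°, lat 57°.
Subsquare q=16, r=17: +16·0.0833333° lon, +17·0.0416667° lat → SW at lon -42.6667°, lat 57.7083°.
latitude 57.7083, longitude -42.6667.

57.7083, -42.6667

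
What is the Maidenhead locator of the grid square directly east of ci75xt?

Longitude subsquare x = 23; +1 → 24, wraps to 0 = a, carry into square.
Longitude square 7; +1 → 8.
The latitude characters are unchanged.

CI85at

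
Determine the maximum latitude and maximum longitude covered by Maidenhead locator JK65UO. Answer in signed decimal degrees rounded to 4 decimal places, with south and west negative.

Field J=9, K=10: +9·20° lon, +10·10° lat → SW at lon 0°, lat 10°.
Square 6, 5: +6·2° lon, +5·1° lat → SW at lon 12°, lat 15°.
Subsquare u=20, o=14: +20·0.0833333° lon, +14·0.0416667° lat → SW at lon 13.6667°, lat 15.5833°.
Cell spans 0.0833333° lon × 0.0416667° lat. NE corner is SW corner plus one full cell.
latitude 15.6250, longitude 13.7500.

15.6250, 13.7500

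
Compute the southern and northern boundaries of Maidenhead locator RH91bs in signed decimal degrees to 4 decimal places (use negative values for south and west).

-18.2500, -18.2083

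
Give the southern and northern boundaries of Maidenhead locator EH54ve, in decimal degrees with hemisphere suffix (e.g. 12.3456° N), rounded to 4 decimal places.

15.8333° S, 15.7917° S

Field E=4, H=7: +4·20° lon, +7·10° lat → SW at lon -100°, lat -20°.
Square 5, 4: +5·2° lon, +4·1° lat → SW at lon -90°, lat -16°.
Subsquare v=21, e=4: +21·0.0833333° lon, +4·0.0416667° lat → SW at lon -88.25°, lat -15.8333°.
Cell spans 0.0833333° lon × 0.0416667° lat.
south 15.8333° S, north 15.7917° S.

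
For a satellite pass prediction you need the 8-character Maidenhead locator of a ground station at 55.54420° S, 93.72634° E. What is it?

ND64uk79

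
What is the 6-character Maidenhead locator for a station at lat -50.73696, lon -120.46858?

CD99sg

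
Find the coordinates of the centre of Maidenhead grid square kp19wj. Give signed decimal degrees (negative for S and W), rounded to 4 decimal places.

69.3958, 23.8750

Field K=10, P=15: +10·20° lon, +15·10° lat → SW at lon 20°, lat 60°.
Square 1, 9: +1·2° lon, +9·1° lat → SW at lon 22°, lat 69°.
Subsquare w=22, j=9: +22·0.0833333° lon, +9·0.0416667° lat → SW at lon 23.8333°, lat 69.375°.
Cell spans 0.0833333° lon × 0.0416667° lat. Centre is SW corner plus half of each.
latitude 69.3958, longitude 23.8750.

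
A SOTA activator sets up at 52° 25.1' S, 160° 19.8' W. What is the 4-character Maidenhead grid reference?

Add 180° to longitude and 90° to latitude: 19.67, 37.58.
Field (20°×10°, letters A–R): lon ⌊19.67/20⌋ = 0 → A; lat ⌊37.58/10⌋ = 3 → D.
Square (2°×1°, digits 0–9): lon ⌊19.67/2⌋ = 9; lat ⌊7.58/1⌋ = 7.

AD97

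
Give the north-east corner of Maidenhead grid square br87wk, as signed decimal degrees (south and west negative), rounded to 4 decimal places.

87.4583, -142.0833

Field B=1, R=17: +1·20° lon, +17·10° lat → SW at lon -160°, lat 80°.
Square 8, 7: +8·2° lon, +7·1° lat → SW at lon -144°, lat 87°.
Subsquare w=22, k=10: +22·0.0833333° lon, +10·0.0416667° lat → SW at lon -142.167°, lat 87.4167°.
Cell spans 0.0833333° lon × 0.0416667° lat. NE corner is SW corner plus one full cell.
latitude 87.4583, longitude -142.0833.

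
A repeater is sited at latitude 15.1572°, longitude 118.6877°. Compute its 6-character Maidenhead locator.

OK95id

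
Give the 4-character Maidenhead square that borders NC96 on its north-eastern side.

Longitude square 9; +1 → 10, wraps to 0, carry into field.
Longitude field N = 13; +1 → 14 = O.
Latitude square 6; +1 → 7.

OC07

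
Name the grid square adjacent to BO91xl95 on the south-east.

Longitude extended square 9; +1 → 10, wraps to 0, carry into subsquare.
Longitude subsquare x = 23; +1 → 24, wraps to 0 = a, carry into square.
Longitude square 9; +1 → 10, wraps to 0, carry into field.
Longitude field B = 1; +1 → 2 = C.
Latitude extended square 5; −1 → 4.

CO01al04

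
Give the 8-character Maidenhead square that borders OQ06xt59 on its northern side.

OQ06xu50

Latitude extended square 9; +1 → 10, wraps to 0, carry into subsquare.
Latitude subsquare t = 19; +1 → 20 = u.
The longitude characters are unchanged.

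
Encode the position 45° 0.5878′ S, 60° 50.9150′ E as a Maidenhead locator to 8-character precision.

ME04kx17

Add 180° to longitude and 90° to latitude: 240.84858, 44.99020.
Field: lon ⌊240.84858/20⌋ = 12 → M; lat ⌊44.99020/10⌋ = 4 → E.
Square: lon ⌊0.84858/2⌋ = 0; lat ⌊4.99020/1⌋ = 4.
Subsquare: lon ⌊0.84858/0.0833333⌋ = 10 → k; lat ⌊0.99020/0.0416667⌋ = 23 → x.
Extended square: lon ⌊0.01525/0.00833333⌋ = 1; lat ⌊0.03187/0.00416667⌋ = 7.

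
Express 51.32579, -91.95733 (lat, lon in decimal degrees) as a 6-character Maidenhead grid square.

EO41ah

Offset from 180°W / 90°S: lon 88.0427°, lat 141.3258°.
Field: 88.0427/20 → 4 → E, 141.3258/10 → 14 → O; chars EO.
Square: 8.0427/2 → 4, 1.3258/1 → 1; chars 41.
Subsquare: 0.0427/0.0833333 → 0 → a, 0.3258/0.0416667 → 7 → h; chars ah.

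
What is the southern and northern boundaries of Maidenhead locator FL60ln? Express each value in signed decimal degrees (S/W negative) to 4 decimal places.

Field F=5, L=11: +5·20° lon, +11·10° lat → SW at lon -80°, lat 20°.
Square 6, 0: +6·2° lon, +0·1° lat → SW at lon -68°, lat 20°.
Subsquare l=11, n=13: +11·0.0833333° lon, +13·0.0416667° lat → SW at lon -67.0833°, lat 20.5417°.
Cell spans 0.0833333° lon × 0.0416667° lat.
south 20.5417, north 20.5833.

20.5417, 20.5833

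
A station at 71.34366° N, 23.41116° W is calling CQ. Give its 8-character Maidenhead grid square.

HQ81hi02

Shift to the Maidenhead origin (180°W, 90°S): lon 156.58884, lat 161.34366.
Field: 156.58884/20 → 7 → H, 161.34366/10 → 16 → Q; chars HQ.
Square: 16.58884/2 → 8, 1.34366/1 → 1; chars 81.
Subsquare: 0.58884/0.0833333 → 7 → h, 0.34366/0.0416667 → 8 → i; chars hi.
Extended square: 0.00551/0.00833333 → 0, 0.01033/0.00416667 → 2; chars 02.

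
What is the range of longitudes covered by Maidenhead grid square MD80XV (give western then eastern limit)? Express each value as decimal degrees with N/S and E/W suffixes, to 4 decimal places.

77.9167° E, 78.0000° E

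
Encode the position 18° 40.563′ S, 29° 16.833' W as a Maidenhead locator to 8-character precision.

HH51ih67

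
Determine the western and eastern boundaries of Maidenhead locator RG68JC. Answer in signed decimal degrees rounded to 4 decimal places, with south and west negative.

172.7500, 172.8333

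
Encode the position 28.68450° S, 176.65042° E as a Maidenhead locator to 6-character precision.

RG81hh

Shift to the Maidenhead origin (180°W, 90°S): lon 356.6504, lat 61.3155.
Field: 356.6504/20 → 17 → R, 61.3155/10 → 6 → G; chars RG.
Square: 16.6504/2 → 8, 1.3155/1 → 1; chars 81.
Subsquare: 0.6504/0.0833333 → 7 → h, 0.3155/0.0416667 → 7 → h; chars hh.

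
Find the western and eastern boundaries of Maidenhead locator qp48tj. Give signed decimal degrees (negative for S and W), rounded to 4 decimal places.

149.5833, 149.6667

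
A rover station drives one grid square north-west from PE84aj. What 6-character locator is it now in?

PE74xk

Longitude subsquare a = 0; −1 → -1, wraps to 23 = x, carry into square.
Longitude square 8; −1 → 7.
Latitude subsquare j = 9; +1 → 10 = k.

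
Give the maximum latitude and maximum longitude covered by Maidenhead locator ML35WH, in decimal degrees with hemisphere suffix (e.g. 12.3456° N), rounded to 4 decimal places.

Field M=12, L=11: +12·20° lon, +11·10° lat → SW at lon 60°, lat 20°.
Square 3, 5: +3·2° lon, +5·1° lat → SW at lon 66°, lat 25°.
Subsquare w=22, h=7: +22·0.0833333° lon, +7·0.0416667° lat → SW at lon 67.8333°, lat 25.2917°.
Cell spans 0.0833333° lon × 0.0416667° lat. NE corner is SW corner plus one full cell.
latitude 25.3333° N, longitude 67.9167° E.

25.3333° N, 67.9167° E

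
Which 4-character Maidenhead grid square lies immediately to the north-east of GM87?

GM98

Longitude square 8; +1 → 9.
Latitude square 7; +1 → 8.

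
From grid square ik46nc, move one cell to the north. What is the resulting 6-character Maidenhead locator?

Latitude subsquare c = 2; +1 → 3 = d.
The longitude characters are unchanged.

IK46nd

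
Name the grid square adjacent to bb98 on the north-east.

Longitude square 9; +1 → 10, wraps to 0, carry into field.
Longitude field B = 1; +1 → 2 = C.
Latitude square 8; +1 → 9.

CB09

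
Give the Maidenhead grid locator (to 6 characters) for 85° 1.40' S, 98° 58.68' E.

NA94lx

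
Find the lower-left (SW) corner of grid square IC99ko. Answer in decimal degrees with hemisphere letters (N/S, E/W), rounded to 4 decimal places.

Field I=8, C=2: +8·20° lon, +2·10° lat → SW at lon -20°, lat -70°.
Square 9, 9: +9·2° lon, +9·1° lat → SW at lon -2°, lat -61°.
Subsquare k=10, o=14: +10·0.0833333° lon, +14·0.0416667° lat → SW at lon -1.16667°, lat -60.4167°.
latitude 60.4167° S, longitude 1.1667° W.

60.4167° S, 1.1667° W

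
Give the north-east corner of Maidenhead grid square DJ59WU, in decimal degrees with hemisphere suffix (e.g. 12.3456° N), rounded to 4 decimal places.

Field D=3, J=9: +3·20° lon, +9·10° lat → SW at lon -120°, lat 0°.
Square 5, 9: +5·2° lon, +9·1° lat → SW at lon -110°, lat 9°.
Subsquare w=22, u=20: +22·0.0833333° lon, +20·0.0416667° lat → SW at lon -108.167°, lat 9.83333°.
Cell spans 0.0833333° lon × 0.0416667° lat. NE corner is SW corner plus one full cell.
latitude 9.8750° N, longitude 108.0833° W.

9.8750° N, 108.0833° W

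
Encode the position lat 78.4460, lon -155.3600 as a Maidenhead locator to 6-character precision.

Add 180° to longitude and 90° to latitude: 24.6400, 168.4460.
Field: lon ⌊24.6400/20⌋ = 1 → B; lat ⌊168.4460/10⌋ = 16 → Q.
Square: lon ⌊4.6400/2⌋ = 2; lat ⌊8.4460/1⌋ = 8.
Subsquare: lon ⌊0.6400/0.0833333⌋ = 7 → h; lat ⌊0.4460/0.0416667⌋ = 10 → k.

BQ28hk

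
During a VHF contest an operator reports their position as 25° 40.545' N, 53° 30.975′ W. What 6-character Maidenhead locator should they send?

GL35fq

Offset from 180°W / 90°S: lon 126.4838°, lat 115.6757°.
Field: 126.4838/20 → 6 → G, 115.6757/10 → 11 → L; chars GL.
Square: 6.4838/2 → 3, 5.6757/1 → 5; chars 35.
Subsquare: 0.4838/0.0833333 → 5 → f, 0.6757/0.0416667 → 16 → q; chars fq.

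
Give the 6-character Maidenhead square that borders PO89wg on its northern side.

Latitude subsquare g = 6; +1 → 7 = h.
The longitude characters are unchanged.

PO89wh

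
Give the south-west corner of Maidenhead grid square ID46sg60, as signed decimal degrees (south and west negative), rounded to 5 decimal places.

Field I=8, D=3: +8·20° lon, +3·10° lat → SW at lon -20°, lat -60°.
Square 4, 6: +4·2° lon, +6·1° lat → SW at lon -12°, lat -54°.
Subsquare s=18, g=6: +18·0.0833333° lon, +6·0.0416667° lat → SW at lon -10.5°, lat -53.75°.
Extended square 6, 0: +6·0.00833333° lon, +0·0.00416667° lat → SW at lon -10.45°, lat -53.75°.
latitude -53.75000, longitude -10.45000.

-53.75000, -10.45000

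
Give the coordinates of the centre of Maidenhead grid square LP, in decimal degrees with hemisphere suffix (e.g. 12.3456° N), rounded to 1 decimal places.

Field L=11, P=15: +11·20° lon, +15·10° lat → SW at lon 40°, lat 60°.
Cell spans 20° lon × 10° lat. Centre is SW corner plus half of each.
latitude 65.0° N, longitude 50.0° E.

65.0° N, 50.0° E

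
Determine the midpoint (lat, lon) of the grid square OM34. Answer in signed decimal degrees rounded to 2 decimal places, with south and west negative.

Field O=14, M=12: +14·20° lon, +12·10° lat → SW at lon 100°, lat 30°.
Square 3, 4: +3·2° lon, +4·1° lat → SW at lon 106°, lat 34°.
Cell spans 2° lon × 1° lat. Centre is SW corner plus half of each.
latitude 34.50, longitude 107.00.

34.50, 107.00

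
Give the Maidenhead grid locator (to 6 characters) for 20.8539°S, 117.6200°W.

DG19ed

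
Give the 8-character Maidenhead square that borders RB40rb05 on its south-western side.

RB40qb94

Longitude extended square 0; −1 → -1, wraps to 9, carry into subsquare.
Longitude subsquare r = 17; −1 → 16 = q.
Latitude extended square 5; −1 → 4.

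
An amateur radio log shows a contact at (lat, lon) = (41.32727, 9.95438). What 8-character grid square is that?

JN41xh48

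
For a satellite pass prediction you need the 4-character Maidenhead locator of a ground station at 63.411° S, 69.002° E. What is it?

MC46

Add 180° to longitude and 90° to latitude: 249.00, 26.59.
Field: lon ⌊249.00/20⌋ = 12 → M; lat ⌊26.59/10⌋ = 2 → C.
Square: lon ⌊9.00/2⌋ = 4; lat ⌊6.59/1⌋ = 6.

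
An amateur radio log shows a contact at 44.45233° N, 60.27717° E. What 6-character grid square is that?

Shift to the Maidenhead origin (180°W, 90°S): lon 240.2772, lat 134.4523.
Field: lon ⌊240.2772/20⌋ = 12 → M; lat ⌊134.4523/10⌋ = 13 → N.
Square: lon ⌊0.2772/2⌋ = 0; lat ⌊4.4523/1⌋ = 4.
Subsquare: lon ⌊0.2772/0.0833333⌋ = 3 → d; lat ⌊0.4523/0.0416667⌋ = 10 → k.

MN04dk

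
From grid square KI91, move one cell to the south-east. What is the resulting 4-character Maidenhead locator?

LI00

Longitude square 9; +1 → 10, wraps to 0, carry into field.
Longitude field K = 10; +1 → 11 = L.
Latitude square 1; −1 → 0.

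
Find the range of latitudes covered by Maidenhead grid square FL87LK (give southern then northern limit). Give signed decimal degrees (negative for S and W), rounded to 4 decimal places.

27.4167, 27.4583

Field F=5, L=11: +5·20° lon, +11·10° lat → SW at lon -80°, lat 20°.
Square 8, 7: +8·2° lon, +7·1° lat → SW at lon -64°, lat 27°.
Subsquare l=11, k=10: +11·0.0833333° lon, +10·0.0416667° lat → SW at lon -63.0833°, lat 27.4167°.
Cell spans 0.0833333° lon × 0.0416667° lat.
south 27.4167, north 27.4583.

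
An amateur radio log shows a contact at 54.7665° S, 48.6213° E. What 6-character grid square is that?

LD45hf

Offset from 180°W / 90°S: lon 228.6213°, lat 35.2335°.
Field: 228.6213/20 → 11 → L, 35.2335/10 → 3 → D; chars LD.
Square: 8.6213/2 → 4, 5.2335/1 → 5; chars 45.
Subsquare: 0.6213/0.0833333 → 7 → h, 0.2335/0.0416667 → 5 → f; chars hf.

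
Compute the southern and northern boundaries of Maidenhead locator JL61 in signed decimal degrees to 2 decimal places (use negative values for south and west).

Field J=9, L=11: +9·20° lon, +11·10° lat → SW at lon 0°, lat 20°.
Square 6, 1: +6·2° lon, +1·1° lat → SW at lon 12°, lat 21°.
Cell spans 2° lon × 1° lat.
south 21.00, north 22.00.

21.00, 22.00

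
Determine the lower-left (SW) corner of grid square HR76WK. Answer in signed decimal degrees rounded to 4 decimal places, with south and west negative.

86.4167, -24.1667

Field H=7, R=17: +7·20° lon, +17·10° lat → SW at lon -40°, lat 80°.
Square 7, 6: +7·2° lon, +6·1° lat → SW at lon -26°, lat 86°.
Subsquare w=22, k=10: +22·0.0833333° lon, +10·0.0416667° lat → SW at lon -24.1667°, lat 86.4167°.
latitude 86.4167, longitude -24.1667.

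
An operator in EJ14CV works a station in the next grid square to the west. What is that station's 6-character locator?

Longitude subsquare c = 2; −1 → 1 = b.
The latitude characters are unchanged.

EJ14bv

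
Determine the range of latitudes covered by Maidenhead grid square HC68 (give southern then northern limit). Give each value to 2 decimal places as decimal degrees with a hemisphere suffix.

62.00° S, 61.00° S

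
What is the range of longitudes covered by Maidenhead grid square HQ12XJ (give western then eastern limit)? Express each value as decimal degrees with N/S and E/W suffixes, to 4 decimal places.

36.0833° W, 36.0000° W

Field H=7, Q=16: +7·20° lon, +16·10° lat → SW at lon -40°, lat 70°.
Square 1, 2: +1·2° lon, +2·1° lat → SW at lon -38°, lat 72°.
Subsquare x=23, j=9: +23·0.0833333° lon, +9·0.0416667° lat → SW at lon -36.0833°, lat 72.375°.
Cell spans 0.0833333° lon × 0.0416667° lat.
west 36.0833° W, east 36.0000° W.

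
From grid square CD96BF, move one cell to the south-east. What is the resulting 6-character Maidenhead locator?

Longitude subsquare b = 1; +1 → 2 = c.
Latitude subsquare f = 5; −1 → 4 = e.

CD96ce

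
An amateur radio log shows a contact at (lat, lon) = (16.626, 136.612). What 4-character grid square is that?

Shift to the Maidenhead origin (180°W, 90°S): lon 316.61, lat 106.63.
Field: 316.61/20 → 15 → P, 106.63/10 → 10 → K; chars PK.
Square: 16.61/2 → 8, 6.63/1 → 6; chars 86.

PK86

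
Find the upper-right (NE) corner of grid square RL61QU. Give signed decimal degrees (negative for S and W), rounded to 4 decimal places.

21.8750, 173.4167

Field R=17, L=11: +17·20° lon, +11·10° lat → SW at lon 160°, lat 20°.
Square 6, 1: +6·2° lon, +1·1° lat → SW at lon 172°, lat 21°.
Subsquare q=16, u=20: +16·0.0833333° lon, +20·0.0416667° lat → SW at lon 173.333°, lat 21.8333°.
Cell spans 0.0833333° lon × 0.0416667° lat. NE corner is SW corner plus one full cell.
latitude 21.8750, longitude 173.4167.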